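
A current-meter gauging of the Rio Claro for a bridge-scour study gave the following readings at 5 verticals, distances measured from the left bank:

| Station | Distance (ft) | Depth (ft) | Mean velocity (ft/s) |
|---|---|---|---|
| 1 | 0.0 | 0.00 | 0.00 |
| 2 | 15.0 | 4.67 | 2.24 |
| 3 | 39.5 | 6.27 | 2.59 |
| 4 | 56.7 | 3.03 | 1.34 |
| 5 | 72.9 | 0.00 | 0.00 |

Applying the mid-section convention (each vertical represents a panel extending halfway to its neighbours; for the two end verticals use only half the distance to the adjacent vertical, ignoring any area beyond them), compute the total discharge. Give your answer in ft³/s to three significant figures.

613 ft³/s

w_2 = (39.5 − 0.0)/2 = 19.75 ft; q_2 = 2.24 × 4.67 × 19.75 = 206.6 ft³/s
w_3 = (56.7 − 15.0)/2 = 20.85 ft; q_3 = 2.59 × 6.27 × 20.85 = 338.6 ft³/s
w_4 = (72.9 − 39.5)/2 = 16.7 ft; q_4 = 1.34 × 3.03 × 16.7 = 67.81 ft³/s
Stations 1, 5 contribute zero (depth or velocity is 0).
Q = Σ qᵢ = 613.0 ft³/s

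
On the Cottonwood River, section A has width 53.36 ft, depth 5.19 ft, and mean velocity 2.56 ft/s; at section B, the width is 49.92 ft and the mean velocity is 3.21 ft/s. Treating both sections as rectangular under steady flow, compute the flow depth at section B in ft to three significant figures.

4.42 ft

Q = A₁V₁ = (53.36×5.19) × 2.56 = 709.0 ft³/s
d₂ = Q/(b₂ V₂) = 709.0/(49.92×3.21) = 4.424 ft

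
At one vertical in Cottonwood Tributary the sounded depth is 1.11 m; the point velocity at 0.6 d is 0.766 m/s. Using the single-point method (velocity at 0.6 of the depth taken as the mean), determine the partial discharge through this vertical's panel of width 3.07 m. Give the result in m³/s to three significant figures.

v̄ = v₀.₆ = 0.766 m/s
q = v̄ × d × w = 0.7660 × 1.11 × 3.07 = 2.610 m³/s

2.61 m³/s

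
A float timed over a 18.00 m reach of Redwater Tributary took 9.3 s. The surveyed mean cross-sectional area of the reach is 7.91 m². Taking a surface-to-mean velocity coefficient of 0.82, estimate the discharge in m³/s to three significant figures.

v_surface = L / t̄ = 18.00 / 9.3 = 1.935 m/s
v_mean = 0.82 × 1.935 = 1.587 m/s
Q = A × v_mean = 7.91 × 1.587 = 12.55 m³/s

12.6 m³/s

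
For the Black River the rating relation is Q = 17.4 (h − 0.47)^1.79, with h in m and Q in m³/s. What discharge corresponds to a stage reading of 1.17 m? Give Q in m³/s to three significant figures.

Q = 17.4 × (1.17 − 0.47)^1.79 = 17.4 × 0.7^1.79 = 9.189 m³/s

9.19 m³/s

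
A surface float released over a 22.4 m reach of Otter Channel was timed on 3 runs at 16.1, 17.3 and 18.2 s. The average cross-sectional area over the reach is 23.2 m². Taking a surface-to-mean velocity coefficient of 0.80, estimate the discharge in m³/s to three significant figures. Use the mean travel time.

24.2 m³/s

t̄ = (16.1 + 17.3 + 18.2) / 3 = 17.2 s
v_surface = L / t̄ = 22.4 / 17.2 = 1.302 m/s
v_mean = 0.80 × 1.302 = 1.042 m/s
Q = A × v_mean = 23.2 × 1.042 = 24.17 m³/s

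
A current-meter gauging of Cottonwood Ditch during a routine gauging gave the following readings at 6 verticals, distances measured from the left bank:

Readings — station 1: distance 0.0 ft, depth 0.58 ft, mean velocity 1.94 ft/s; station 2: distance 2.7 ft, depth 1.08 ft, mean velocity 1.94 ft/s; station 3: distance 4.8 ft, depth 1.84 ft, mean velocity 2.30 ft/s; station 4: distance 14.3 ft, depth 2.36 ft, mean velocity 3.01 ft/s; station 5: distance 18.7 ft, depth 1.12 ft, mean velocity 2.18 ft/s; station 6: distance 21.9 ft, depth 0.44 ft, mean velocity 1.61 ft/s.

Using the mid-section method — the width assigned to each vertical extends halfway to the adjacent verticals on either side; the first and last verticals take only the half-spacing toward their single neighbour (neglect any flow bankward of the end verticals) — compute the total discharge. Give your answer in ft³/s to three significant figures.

w_1 = (2.7 − 0.0)/2 = 1.35 ft; q_1 = 1.94 × 0.58 × 1.35 = 1.519 ft³/s
w_2 = (4.8 − 0.0)/2 = 2.4 ft; q_2 = 1.94 × 1.08 × 2.4 = 5.028 ft³/s
w_3 = (14.3 − 2.7)/2 = 5.8 ft; q_3 = 2.30 × 1.84 × 5.8 = 24.55 ft³/s
w_4 = (18.7 − 4.8)/2 = 6.95 ft; q_4 = 3.01 × 2.36 × 6.95 = 49.37 ft³/s
w_5 = (21.9 − 14.3)/2 = 3.8 ft; q_5 = 2.18 × 1.12 × 3.8 = 9.278 ft³/s
w_6 = (21.9 − 18.7)/2 = 1.6 ft; q_6 = 1.61 × 0.44 × 1.6 = 1.133 ft³/s
Q = Σ qᵢ = 90.87 ft³/s

90.9 ft³/s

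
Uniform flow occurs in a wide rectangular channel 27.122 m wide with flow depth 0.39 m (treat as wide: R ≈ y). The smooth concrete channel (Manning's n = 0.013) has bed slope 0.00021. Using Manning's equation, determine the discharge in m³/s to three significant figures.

A = b·y = 27.122 × 0.39 = 10.58 m²
Wide channel: R ≈ y = 0.39 m
Q = (1/n)·A·R^(2/3)·S^(1/2) = (1/0.013) × 10.58 × 0.3900^(2/3) × 0.00021^(1/2) = 6.294 m³/s

6.29 m³/s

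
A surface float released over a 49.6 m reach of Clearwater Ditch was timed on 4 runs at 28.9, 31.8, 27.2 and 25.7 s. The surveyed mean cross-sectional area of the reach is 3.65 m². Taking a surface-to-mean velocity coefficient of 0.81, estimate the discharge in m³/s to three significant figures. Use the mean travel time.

5.16 m³/s

t̄ = (28.9 + 31.8 + 27.2 + 25.7) / 4 = 28.4 s
v_surface = L / t̄ = 49.6 / 28.4 = 1.746 m/s
v_mean = 0.81 × 1.746 = 1.415 m/s
Q = A × v_mean = 3.65 × 1.415 = 5.163 m³/s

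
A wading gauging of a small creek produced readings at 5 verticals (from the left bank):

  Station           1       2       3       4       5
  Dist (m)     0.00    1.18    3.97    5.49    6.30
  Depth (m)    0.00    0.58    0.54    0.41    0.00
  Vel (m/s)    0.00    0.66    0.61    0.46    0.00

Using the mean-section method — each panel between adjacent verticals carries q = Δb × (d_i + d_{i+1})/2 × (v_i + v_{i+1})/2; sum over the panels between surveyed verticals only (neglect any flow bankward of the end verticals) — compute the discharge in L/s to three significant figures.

1530 L/s

Panel 1-2: Δb = 1.18 m, d̄ = (0.00+0.58)/2 = 0.29, v̄ = (0.00+0.66)/2 = 0.33 → q = 1.18×0.29×0.33 = 0.1129 m³/s
Panel 2-3: Δb = 2.79 m, d̄ = (0.58+0.54)/2 = 0.56, v̄ = (0.66+0.61)/2 = 0.635 → q = 2.79×0.56×0.635 = 0.9921 m³/s
Panel 3-4: Δb = 1.52 m, d̄ = (0.54+0.41)/2 = 0.475, v̄ = (0.61+0.46)/2 = 0.535 → q = 1.52×0.475×0.535 = 0.3863 m³/s
Panel 4-5: Δb = 0.81 m, d̄ = (0.41+0.00)/2 = 0.205, v̄ = (0.46+0.00)/2 = 0.23 → q = 0.81×0.205×0.23 = 0.03819 m³/s
Q = Σ q = 1.530 m³/s
= 1.530 × 1000 = 1530 L/s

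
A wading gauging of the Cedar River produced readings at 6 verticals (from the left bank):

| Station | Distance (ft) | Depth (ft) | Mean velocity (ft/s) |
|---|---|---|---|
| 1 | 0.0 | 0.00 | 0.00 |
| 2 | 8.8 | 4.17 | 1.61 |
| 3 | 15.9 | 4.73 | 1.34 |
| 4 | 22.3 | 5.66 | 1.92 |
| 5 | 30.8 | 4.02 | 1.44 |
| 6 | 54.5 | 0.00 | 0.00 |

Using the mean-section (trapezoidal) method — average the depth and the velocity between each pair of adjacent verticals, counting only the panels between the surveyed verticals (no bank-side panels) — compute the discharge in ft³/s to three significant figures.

Panel 1-2: Δb = 8.8 ft, d̄ = (0.00+4.17)/2 = 2.085, v̄ = (0.00+1.61)/2 = 0.805 → q = 8.8×2.085×0.805 = 14.77 ft³/s
Panel 2-3: Δb = 7.1 ft, d̄ = (4.17+4.73)/2 = 4.45, v̄ = (1.61+1.34)/2 = 1.475 → q = 7.1×4.45×1.475 = 46.60 ft³/s
Panel 3-4: Δb = 6.4 ft, d̄ = (4.73+5.66)/2 = 5.195, v̄ = (1.34+1.92)/2 = 1.63 → q = 6.4×5.195×1.63 = 54.19 ft³/s
Panel 4-5: Δb = 8.5 ft, d̄ = (5.66+4.02)/2 = 4.84, v̄ = (1.92+1.44)/2 = 1.68 → q = 8.5×4.84×1.68 = 69.12 ft³/s
Panel 5-6: Δb = 23.7 ft, d̄ = (4.02+0.00)/2 = 2.01, v̄ = (1.44+0.00)/2 = 0.72 → q = 23.7×2.01×0.72 = 34.30 ft³/s
Q = Σ q = 219.0 ft³/s

219 ft³/s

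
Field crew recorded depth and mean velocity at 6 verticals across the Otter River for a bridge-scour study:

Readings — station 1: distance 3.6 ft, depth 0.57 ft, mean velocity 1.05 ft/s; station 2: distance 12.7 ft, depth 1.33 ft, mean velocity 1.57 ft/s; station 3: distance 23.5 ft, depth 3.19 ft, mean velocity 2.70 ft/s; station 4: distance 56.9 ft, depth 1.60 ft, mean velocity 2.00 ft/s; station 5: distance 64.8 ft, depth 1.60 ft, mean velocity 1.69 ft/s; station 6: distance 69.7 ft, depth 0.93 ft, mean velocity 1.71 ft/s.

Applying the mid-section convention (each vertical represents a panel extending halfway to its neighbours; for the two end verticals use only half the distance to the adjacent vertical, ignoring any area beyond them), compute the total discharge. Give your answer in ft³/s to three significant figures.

301 ft³/s

w_1 = (12.7 − 3.6)/2 = 4.55 ft; q_1 = 1.05 × 0.57 × 4.55 = 2.723 ft³/s
w_2 = (23.5 − 3.6)/2 = 9.95 ft; q_2 = 1.57 × 1.33 × 9.95 = 20.78 ft³/s
w_3 = (56.9 − 12.7)/2 = 22.1 ft; q_3 = 2.70 × 3.19 × 22.1 = 190.3 ft³/s
w_4 = (64.8 − 23.5)/2 = 20.65 ft; q_4 = 2.00 × 1.60 × 20.65 = 66.08 ft³/s
w_5 = (69.7 − 56.9)/2 = 6.4 ft; q_5 = 1.69 × 1.60 × 6.4 = 17.31 ft³/s
w_6 = (69.7 − 64.8)/2 = 2.45 ft; q_6 = 1.71 × 0.93 × 2.45 = 3.896 ft³/s
Q = Σ qᵢ = 301.1 ft³/s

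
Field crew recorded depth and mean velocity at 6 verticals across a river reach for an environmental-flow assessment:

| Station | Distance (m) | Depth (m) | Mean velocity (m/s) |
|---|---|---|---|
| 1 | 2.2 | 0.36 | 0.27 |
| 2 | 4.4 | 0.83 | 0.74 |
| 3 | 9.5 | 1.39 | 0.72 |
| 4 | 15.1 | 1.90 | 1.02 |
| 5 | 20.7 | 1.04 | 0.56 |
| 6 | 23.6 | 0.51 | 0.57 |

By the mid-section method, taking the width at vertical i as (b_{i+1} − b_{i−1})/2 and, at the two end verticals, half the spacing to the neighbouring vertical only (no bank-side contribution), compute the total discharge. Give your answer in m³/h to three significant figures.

w_1 = (4.4 − 2.2)/2 = 1.1 m; q_1 = 0.27 × 0.36 × 1.1 = 0.1069 m³/s
w_2 = (9.5 − 2.2)/2 = 3.65 m; q_2 = 0.74 × 0.83 × 3.65 = 2.242 m³/s
w_3 = (15.1 − 4.4)/2 = 5.35 m; q_3 = 0.72 × 1.39 × 5.35 = 5.354 m³/s
w_4 = (20.7 − 9.5)/2 = 5.6 m; q_4 = 1.02 × 1.90 × 5.6 = 10.85 m³/s
w_5 = (23.6 − 15.1)/2 = 4.25 m; q_5 = 0.56 × 1.04 × 4.25 = 2.475 m³/s
w_6 = (23.6 − 20.7)/2 = 1.45 m; q_6 = 0.57 × 0.51 × 1.45 = 0.4215 m³/s
Q = Σ qᵢ = 21.45 m³/s
= 21.45 × 3600 = 77230 m³/h

77200 m³/h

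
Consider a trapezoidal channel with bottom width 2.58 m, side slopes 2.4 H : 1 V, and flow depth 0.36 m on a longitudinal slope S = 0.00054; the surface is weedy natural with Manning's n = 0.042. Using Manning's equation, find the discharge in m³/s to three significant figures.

0.293 m³/s

A = (b + z·y)·y = (2.58 + 2.4×0.36)×0.36 = 1.240 m²
P = b + 2y√(1+z²) = 2.58 + 2×0.36×√(1+2.4²) = 4.452 m
R = A/P = 1.240/4.452 = 0.2785 m
Q = (1/n)·A·R^(2/3)·S^(1/2) = (1/0.042) × 1.240 × 0.2785^(2/3) × 0.00054^(1/2) = 0.2925 m³/s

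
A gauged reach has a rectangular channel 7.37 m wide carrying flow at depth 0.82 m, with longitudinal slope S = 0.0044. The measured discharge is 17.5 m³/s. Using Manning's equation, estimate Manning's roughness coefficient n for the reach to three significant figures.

0.0176

A = b·y = 7.37 × 0.82 = 6.043 m²
P = b + 2y = 7.37 + 2×0.82 = 9.010 m
R = A/P = 6.043/9.010 = 0.6707 m
n = (1/Q)·A·R^(2/3)·S^(1/2) = (1/17.5) × 6.043 × 0.7663 × 0.06633 = 0.01755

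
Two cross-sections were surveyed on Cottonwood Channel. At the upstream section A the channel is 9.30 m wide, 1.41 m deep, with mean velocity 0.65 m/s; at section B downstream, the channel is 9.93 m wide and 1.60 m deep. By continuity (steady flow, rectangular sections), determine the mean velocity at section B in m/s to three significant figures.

0.536 m/s

Q = A₁V₁ = (9.30×1.41) × 0.65 = 8.523 m³/s
A₂ = 9.93 × 1.60 = 15.89 m²
V₂ = Q/A₂ = 8.523/15.89 = 0.5365 m/s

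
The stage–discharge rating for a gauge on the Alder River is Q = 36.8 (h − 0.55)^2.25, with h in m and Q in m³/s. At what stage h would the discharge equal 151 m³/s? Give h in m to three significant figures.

2.42 m

h − h₀ = (Q/C)^(1/b) = (151/36.8)^(1/2.25) = 1.873 m
h = 0.55 + 1.873 = 2.423 m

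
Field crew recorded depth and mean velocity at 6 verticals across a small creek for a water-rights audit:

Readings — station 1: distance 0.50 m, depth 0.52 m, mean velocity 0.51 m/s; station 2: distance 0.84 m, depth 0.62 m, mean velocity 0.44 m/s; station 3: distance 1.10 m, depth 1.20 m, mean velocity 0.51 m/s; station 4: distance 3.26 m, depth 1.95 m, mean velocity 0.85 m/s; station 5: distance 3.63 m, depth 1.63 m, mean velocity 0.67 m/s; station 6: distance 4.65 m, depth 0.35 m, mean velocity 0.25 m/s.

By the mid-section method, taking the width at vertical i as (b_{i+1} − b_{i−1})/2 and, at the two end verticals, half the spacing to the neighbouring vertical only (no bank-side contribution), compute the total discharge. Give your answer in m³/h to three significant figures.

w_1 = (0.84 − 0.50)/2 = 0.17 m; q_1 = 0.51 × 0.52 × 0.17 = 0.04508 m³/s
w_2 = (1.10 − 0.50)/2 = 0.3 m; q_2 = 0.44 × 0.62 × 0.3 = 0.08184 m³/s
w_3 = (3.26 − 0.84)/2 = 1.21 m; q_3 = 0.51 × 1.20 × 1.21 = 0.7405 m³/s
w_4 = (3.63 − 1.10)/2 = 1.265 m; q_4 = 0.85 × 1.95 × 1.265 = 2.097 m³/s
w_5 = (4.65 − 3.26)/2 = 0.695 m; q_5 = 0.67 × 1.63 × 0.695 = 0.7590 m³/s
w_6 = (4.65 − 3.63)/2 = 0.51 m; q_6 = 0.25 × 0.35 × 0.51 = 0.04463 m³/s
Q = Σ qᵢ = 3.768 m³/s
= 3.768 × 3600 = 13560 m³/h

13600 m³/h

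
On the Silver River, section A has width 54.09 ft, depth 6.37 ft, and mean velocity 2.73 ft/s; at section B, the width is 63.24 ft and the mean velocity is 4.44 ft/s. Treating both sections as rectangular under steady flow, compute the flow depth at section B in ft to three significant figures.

Q = A₁V₁ = (54.09×6.37) × 2.73 = 940.6 ft³/s
d₂ = Q/(b₂ V₂) = 940.6/(63.24×4.44) = 3.350 ft

3.35 ft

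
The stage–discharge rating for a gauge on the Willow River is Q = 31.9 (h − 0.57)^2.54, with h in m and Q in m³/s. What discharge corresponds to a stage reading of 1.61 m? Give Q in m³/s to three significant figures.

Q = 31.9 × (1.61 − 0.57)^2.54 = 31.9 × 1.04^2.54 = 35.24 m³/s

35.2 m³/s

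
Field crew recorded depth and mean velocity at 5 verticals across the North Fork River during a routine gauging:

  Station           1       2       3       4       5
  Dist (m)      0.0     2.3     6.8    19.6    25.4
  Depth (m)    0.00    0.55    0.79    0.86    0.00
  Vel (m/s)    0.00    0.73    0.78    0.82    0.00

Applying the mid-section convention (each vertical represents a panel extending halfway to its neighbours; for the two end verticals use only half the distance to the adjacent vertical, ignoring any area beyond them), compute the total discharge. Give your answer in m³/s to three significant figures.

13.3 m³/s

w_2 = (6.8 − 0.0)/2 = 3.4 m; q_2 = 0.73 × 0.55 × 3.4 = 1.365 m³/s
w_3 = (19.6 − 2.3)/2 = 8.65 m; q_3 = 0.78 × 0.79 × 8.65 = 5.330 m³/s
w_4 = (25.4 − 6.8)/2 = 9.3 m; q_4 = 0.82 × 0.86 × 9.3 = 6.558 m³/s
Stations 1, 5 contribute zero (depth or velocity is 0).
Q = Σ qᵢ = 13.25 m³/s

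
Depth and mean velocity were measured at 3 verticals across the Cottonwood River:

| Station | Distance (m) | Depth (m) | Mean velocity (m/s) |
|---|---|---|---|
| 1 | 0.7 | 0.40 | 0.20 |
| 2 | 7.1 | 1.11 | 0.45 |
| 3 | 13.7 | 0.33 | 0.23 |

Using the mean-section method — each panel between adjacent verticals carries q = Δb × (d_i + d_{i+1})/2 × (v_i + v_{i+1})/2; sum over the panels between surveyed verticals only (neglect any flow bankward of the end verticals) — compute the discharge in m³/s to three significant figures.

Panel 1-2: Δb = 6.4 m, d̄ = (0.40+1.11)/2 = 0.755, v̄ = (0.20+0.45)/2 = 0.325 → q = 6.4×0.755×0.325 = 1.570 m³/s
Panel 2-3: Δb = 6.6 m, d̄ = (1.11+0.33)/2 = 0.72, v̄ = (0.45+0.23)/2 = 0.34 → q = 6.6×0.72×0.34 = 1.616 m³/s
Q = Σ q = 3.186 m³/s

3.19 m³/s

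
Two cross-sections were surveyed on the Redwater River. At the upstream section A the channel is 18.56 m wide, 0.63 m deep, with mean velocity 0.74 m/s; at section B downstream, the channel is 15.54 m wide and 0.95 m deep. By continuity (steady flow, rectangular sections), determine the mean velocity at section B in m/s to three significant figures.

Q = A₁V₁ = (18.56×0.63) × 0.74 = 8.653 m³/s
A₂ = 15.54 × 0.95 = 14.76 m²
V₂ = Q/A₂ = 8.653/14.76 = 0.5861 m/s

0.586 m/s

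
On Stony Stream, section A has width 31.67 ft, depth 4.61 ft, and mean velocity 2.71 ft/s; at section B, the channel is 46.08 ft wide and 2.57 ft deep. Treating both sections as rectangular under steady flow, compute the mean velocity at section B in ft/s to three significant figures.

3.34 ft/s

Q = A₁V₁ = (31.67×4.61) × 2.71 = 395.7 ft³/s
A₂ = 46.08 × 2.57 = 118.4 ft²
V₂ = Q/A₂ = 395.7/118.4 = 3.341 ft/s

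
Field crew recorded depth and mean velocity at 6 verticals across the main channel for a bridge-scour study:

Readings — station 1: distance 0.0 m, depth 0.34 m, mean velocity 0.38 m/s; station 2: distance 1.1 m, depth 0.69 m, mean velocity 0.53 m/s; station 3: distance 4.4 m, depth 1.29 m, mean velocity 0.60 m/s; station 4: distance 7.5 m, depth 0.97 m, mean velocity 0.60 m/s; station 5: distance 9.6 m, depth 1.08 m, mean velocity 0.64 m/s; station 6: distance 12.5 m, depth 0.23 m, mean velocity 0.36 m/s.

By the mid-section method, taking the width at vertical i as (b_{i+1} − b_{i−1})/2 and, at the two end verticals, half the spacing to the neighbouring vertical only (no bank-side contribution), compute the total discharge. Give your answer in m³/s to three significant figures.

w_1 = (1.1 − 0.0)/2 = 0.55 m; q_1 = 0.38 × 0.34 × 0.55 = 0.07106 m³/s
w_2 = (4.4 − 0.0)/2 = 2.2 m; q_2 = 0.53 × 0.69 × 2.2 = 0.8045 m³/s
w_3 = (7.5 − 1.1)/2 = 3.2 m; q_3 = 0.60 × 1.29 × 3.2 = 2.477 m³/s
w_4 = (9.6 − 4.4)/2 = 2.6 m; q_4 = 0.60 × 0.97 × 2.6 = 1.513 m³/s
w_5 = (12.5 − 7.5)/2 = 2.5 m; q_5 = 0.64 × 1.08 × 2.5 = 1.728 m³/s
w_6 = (12.5 − 9.6)/2 = 1.45 m; q_6 = 0.36 × 0.23 × 1.45 = 0.1201 m³/s
Q = Σ qᵢ = 6.714 m³/s

6.71 m³/s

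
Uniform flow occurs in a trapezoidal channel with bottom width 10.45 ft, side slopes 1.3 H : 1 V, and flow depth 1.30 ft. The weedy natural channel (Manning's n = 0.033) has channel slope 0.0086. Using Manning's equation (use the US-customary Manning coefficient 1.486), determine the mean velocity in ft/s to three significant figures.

4.38 ft/s

A = (b + z·y)·y = (10.45 + 1.3×1.30)×1.30 = 15.78 ft²
P = b + 2y√(1+z²) = 10.45 + 2×1.30×√(1+1.3²) = 14.71 ft
R = A/P = 15.78/14.71 = 1.073 ft
Q = (1.486/n)·A·R^(2/3)·S^(1/2) = (1.486/0.033) × 15.78 × 1.073^(2/3) × 0.0086^(1/2) = 69.06 ft³/s
V = Q/A = 69.06/15.78 = 4.376 ft/s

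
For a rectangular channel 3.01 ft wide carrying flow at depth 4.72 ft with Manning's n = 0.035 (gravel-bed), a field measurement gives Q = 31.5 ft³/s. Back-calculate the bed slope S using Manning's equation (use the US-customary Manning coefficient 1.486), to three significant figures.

0.00229

A = b·y = 3.01 × 4.72 = 14.21 ft²
P = b + 2y = 3.01 + 2×4.72 = 12.45 ft
R = A/P = 14.21/12.45 = 1.141 ft
S = (Q·n / (1.486·A·R^(2/3)))² = (31.5×0.035 / (1.486×14.21×1.092))² = 0.002287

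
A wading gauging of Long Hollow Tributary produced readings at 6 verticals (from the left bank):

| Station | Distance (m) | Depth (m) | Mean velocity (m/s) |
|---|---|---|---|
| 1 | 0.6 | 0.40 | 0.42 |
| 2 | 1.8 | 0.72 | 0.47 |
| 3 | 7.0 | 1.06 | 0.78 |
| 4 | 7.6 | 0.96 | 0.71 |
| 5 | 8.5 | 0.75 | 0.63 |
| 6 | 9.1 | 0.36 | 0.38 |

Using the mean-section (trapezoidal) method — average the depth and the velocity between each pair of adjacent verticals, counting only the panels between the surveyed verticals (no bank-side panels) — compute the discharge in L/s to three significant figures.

Panel 1-2: Δb = 1.2 m, d̄ = (0.40+0.72)/2 = 0.56, v̄ = (0.42+0.47)/2 = 0.445 → q = 1.2×0.56×0.445 = 0.2990 m³/s
Panel 2-3: Δb = 5.2 m, d̄ = (0.72+1.06)/2 = 0.89, v̄ = (0.47+0.78)/2 = 0.625 → q = 5.2×0.89×0.625 = 2.893 m³/s
Panel 3-4: Δb = 0.6 m, d̄ = (1.06+0.96)/2 = 1.01, v̄ = (0.78+0.71)/2 = 0.745 → q = 0.6×1.01×0.745 = 0.4515 m³/s
Panel 4-5: Δb = 0.9 m, d̄ = (0.96+0.75)/2 = 0.855, v̄ = (0.71+0.63)/2 = 0.67 → q = 0.9×0.855×0.67 = 0.5156 m³/s
Panel 5-6: Δb = 0.6 m, d̄ = (0.75+0.36)/2 = 0.555, v̄ = (0.63+0.38)/2 = 0.505 → q = 0.6×0.555×0.505 = 0.1682 m³/s
Q = Σ q = 4.327 m³/s
= 4.327 × 1000 = 4327 L/s

4330 L/s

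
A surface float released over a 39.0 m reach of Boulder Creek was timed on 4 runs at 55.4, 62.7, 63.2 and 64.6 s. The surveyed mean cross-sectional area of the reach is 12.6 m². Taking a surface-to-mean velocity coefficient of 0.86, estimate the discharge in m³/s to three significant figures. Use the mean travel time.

t̄ = (55.4 + 62.7 + 63.2 + 64.6) / 4 = 61.475 s
v_surface = L / t̄ = 39.0 / 61.475 = 0.6344 m/s
v_mean = 0.86 × 0.6344 = 0.5456 m/s
Q = A × v_mean = 12.6 × 0.5456 = 6.874 m³/s

6.87 m³/s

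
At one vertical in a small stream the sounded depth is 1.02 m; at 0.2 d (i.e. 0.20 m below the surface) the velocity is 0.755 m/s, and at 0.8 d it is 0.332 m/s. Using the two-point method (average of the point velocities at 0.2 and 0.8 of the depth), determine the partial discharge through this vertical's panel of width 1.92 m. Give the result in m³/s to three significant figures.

1.06 m³/s

v̄ = (0.755 + 0.332) / 2 = 0.5435 m/s
q = v̄ × d × w = 0.5435 × 1.02 × 1.92 = 1.064 m³/s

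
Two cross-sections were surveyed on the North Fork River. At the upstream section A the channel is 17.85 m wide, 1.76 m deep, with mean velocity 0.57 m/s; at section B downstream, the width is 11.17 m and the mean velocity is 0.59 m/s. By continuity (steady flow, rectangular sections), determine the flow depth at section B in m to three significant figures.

2.72 m

Q = A₁V₁ = (17.85×1.76) × 0.57 = 17.91 m³/s
d₂ = Q/(b₂ V₂) = 17.91/(11.17×0.59) = 2.717 m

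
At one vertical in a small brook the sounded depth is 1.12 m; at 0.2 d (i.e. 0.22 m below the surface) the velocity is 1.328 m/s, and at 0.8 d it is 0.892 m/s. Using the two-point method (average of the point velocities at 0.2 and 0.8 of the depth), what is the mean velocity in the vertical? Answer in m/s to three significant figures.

v̄ = (1.328 + 0.892) / 2 = 1.110 m/s

1.11 m/s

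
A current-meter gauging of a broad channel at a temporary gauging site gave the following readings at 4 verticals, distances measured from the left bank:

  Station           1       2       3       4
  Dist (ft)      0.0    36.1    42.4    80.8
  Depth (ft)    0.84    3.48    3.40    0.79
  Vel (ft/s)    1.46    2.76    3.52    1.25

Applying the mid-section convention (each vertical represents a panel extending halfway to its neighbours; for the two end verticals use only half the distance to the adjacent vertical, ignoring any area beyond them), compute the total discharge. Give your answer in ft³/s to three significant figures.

512 ft³/s

w_1 = (36.1 − 0.0)/2 = 18.05 ft; q_1 = 1.46 × 0.84 × 18.05 = 22.14 ft³/s
w_2 = (42.4 − 0.0)/2 = 21.2 ft; q_2 = 2.76 × 3.48 × 21.2 = 203.6 ft³/s
w_3 = (80.8 − 36.1)/2 = 22.35 ft; q_3 = 3.52 × 3.40 × 22.35 = 267.5 ft³/s
w_4 = (80.8 − 42.4)/2 = 19.2 ft; q_4 = 1.25 × 0.79 × 19.2 = 18.96 ft³/s
Q = Σ qᵢ = 512.2 ft³/s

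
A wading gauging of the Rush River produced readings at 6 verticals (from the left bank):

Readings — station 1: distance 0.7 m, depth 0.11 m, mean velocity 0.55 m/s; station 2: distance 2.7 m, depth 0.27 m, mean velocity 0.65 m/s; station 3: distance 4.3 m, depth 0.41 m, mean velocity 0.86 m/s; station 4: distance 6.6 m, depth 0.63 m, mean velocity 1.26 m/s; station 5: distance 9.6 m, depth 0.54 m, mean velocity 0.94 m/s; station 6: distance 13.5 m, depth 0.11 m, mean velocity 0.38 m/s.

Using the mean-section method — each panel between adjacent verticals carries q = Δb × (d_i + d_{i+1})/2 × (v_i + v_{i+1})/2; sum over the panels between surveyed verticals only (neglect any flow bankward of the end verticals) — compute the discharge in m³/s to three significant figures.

Panel 1-2: Δb = 2 m, d̄ = (0.11+0.27)/2 = 0.19, v̄ = (0.55+0.65)/2 = 0.6 → q = 2×0.19×0.6 = 0.2280 m³/s
Panel 2-3: Δb = 1.6 m, d̄ = (0.27+0.41)/2 = 0.34, v̄ = (0.65+0.86)/2 = 0.755 → q = 1.6×0.34×0.755 = 0.4107 m³/s
Panel 3-4: Δb = 2.3 m, d̄ = (0.41+0.63)/2 = 0.52, v̄ = (0.86+1.26)/2 = 1.06 → q = 2.3×0.52×1.06 = 1.268 m³/s
Panel 4-5: Δb = 3 m, d̄ = (0.63+0.54)/2 = 0.585, v̄ = (1.26+0.94)/2 = 1.1 → q = 3×0.585×1.1 = 1.931 m³/s
Panel 5-6: Δb = 3.9 m, d̄ = (0.54+0.11)/2 = 0.325, v̄ = (0.94+0.38)/2 = 0.66 → q = 3.9×0.325×0.66 = 0.8366 m³/s
Q = Σ q = 4.674 m³/s

4.67 m³/s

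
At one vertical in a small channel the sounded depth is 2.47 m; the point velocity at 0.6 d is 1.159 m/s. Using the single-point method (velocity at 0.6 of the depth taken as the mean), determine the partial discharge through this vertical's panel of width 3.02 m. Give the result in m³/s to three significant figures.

8.65 m³/s

v̄ = v₀.₆ = 1.159 m/s
q = v̄ × d × w = 1.159 × 2.47 × 3.02 = 8.645 m³/s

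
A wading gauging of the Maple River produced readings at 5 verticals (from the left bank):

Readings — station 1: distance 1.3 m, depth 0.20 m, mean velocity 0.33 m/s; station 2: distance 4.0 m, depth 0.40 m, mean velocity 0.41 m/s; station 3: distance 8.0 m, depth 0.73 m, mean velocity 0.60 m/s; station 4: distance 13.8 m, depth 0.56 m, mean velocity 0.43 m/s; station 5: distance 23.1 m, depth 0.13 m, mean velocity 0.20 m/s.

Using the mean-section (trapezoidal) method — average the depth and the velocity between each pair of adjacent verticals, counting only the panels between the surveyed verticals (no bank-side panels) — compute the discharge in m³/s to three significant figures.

Panel 1-2: Δb = 2.7 m, d̄ = (0.20+0.40)/2 = 0.3, v̄ = (0.33+0.41)/2 = 0.37 → q = 2.7×0.3×0.37 = 0.2997 m³/s
Panel 2-3: Δb = 4 m, d̄ = (0.40+0.73)/2 = 0.565, v̄ = (0.41+0.60)/2 = 0.505 → q = 4×0.565×0.505 = 1.141 m³/s
Panel 3-4: Δb = 5.8 m, d̄ = (0.73+0.56)/2 = 0.645, v̄ = (0.60+0.43)/2 = 0.515 → q = 5.8×0.645×0.515 = 1.927 m³/s
Panel 4-5: Δb = 9.3 m, d̄ = (0.56+0.13)/2 = 0.345, v̄ = (0.43+0.20)/2 = 0.315 → q = 9.3×0.345×0.315 = 1.011 m³/s
Q = Σ q = 4.378 m³/s

4.38 m³/s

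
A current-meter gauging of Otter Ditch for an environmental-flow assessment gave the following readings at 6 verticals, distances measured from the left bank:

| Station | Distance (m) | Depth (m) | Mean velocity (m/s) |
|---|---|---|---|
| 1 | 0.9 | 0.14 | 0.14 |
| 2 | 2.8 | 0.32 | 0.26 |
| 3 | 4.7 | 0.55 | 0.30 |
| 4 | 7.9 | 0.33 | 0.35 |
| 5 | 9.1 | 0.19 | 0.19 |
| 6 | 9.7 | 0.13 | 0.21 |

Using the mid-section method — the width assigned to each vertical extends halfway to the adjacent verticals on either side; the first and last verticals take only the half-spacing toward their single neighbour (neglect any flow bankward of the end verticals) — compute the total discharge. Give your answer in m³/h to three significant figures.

3210 m³/h

w_1 = (2.8 − 0.9)/2 = 0.95 m; q_1 = 0.14 × 0.14 × 0.95 = 0.01862 m³/s
w_2 = (4.7 − 0.9)/2 = 1.9 m; q_2 = 0.26 × 0.32 × 1.9 = 0.1581 m³/s
w_3 = (7.9 − 2.8)/2 = 2.55 m; q_3 = 0.30 × 0.55 × 2.55 = 0.4208 m³/s
w_4 = (9.1 − 4.7)/2 = 2.2 m; q_4 = 0.35 × 0.33 × 2.2 = 0.2541 m³/s
w_5 = (9.7 − 7.9)/2 = 0.9 m; q_5 = 0.19 × 0.19 × 0.9 = 0.03249 m³/s
w_6 = (9.7 − 9.1)/2 = 0.3 m; q_6 = 0.21 × 0.13 × 0.3 = 0.008190 m³/s
Q = Σ qᵢ = 0.8922 m³/s
= 0.8922 × 3600 = 3212 m³/h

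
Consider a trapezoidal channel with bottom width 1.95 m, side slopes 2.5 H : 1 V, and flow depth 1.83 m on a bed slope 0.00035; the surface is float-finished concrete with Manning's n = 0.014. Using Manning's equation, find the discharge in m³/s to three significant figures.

16.1 m³/s

A = (b + z·y)·y = (1.95 + 2.5×1.83)×1.83 = 11.94 m²
P = b + 2y√(1+z²) = 1.95 + 2×1.83×√(1+2.5²) = 11.80 m
R = A/P = 11.94/11.80 = 1.012 m
Q = (1/n)·A·R^(2/3)·S^(1/2) = (1/0.014) × 11.94 × 1.012^(2/3) × 0.00035^(1/2) = 16.08 m³/s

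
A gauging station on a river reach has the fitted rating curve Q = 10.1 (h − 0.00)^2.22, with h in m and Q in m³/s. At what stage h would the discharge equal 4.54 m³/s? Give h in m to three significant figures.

0.698 m

h − h₀ = (Q/C)^(1/b) = (4.54/10.1)^(1/2.22) = 0.6975 m
h = 0.00 + 0.6975 = 0.6975 m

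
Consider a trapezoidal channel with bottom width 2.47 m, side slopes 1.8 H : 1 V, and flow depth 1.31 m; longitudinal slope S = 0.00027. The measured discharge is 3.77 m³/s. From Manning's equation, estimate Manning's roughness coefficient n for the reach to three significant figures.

A = (b + z·y)·y = (2.47 + 1.8×1.31)×1.31 = 6.325 m²
P = b + 2y√(1+z²) = 2.47 + 2×1.31×√(1+1.8²) = 7.865 m
R = A/P = 6.325/7.865 = 0.8042 m
n = (1/Q)·A·R^(2/3)·S^(1/2) = (1/3.77) × 6.325 × 0.8648 × 0.01643 = 0.02384

0.0238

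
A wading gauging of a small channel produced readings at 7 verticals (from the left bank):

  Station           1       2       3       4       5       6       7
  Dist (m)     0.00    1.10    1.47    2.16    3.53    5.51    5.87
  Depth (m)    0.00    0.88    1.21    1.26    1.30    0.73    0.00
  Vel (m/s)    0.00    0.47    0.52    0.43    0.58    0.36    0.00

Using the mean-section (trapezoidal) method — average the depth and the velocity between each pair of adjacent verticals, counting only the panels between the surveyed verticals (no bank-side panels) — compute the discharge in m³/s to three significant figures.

2.56 m³/s

Panel 1-2: Δb = 1.1 m, d̄ = (0.00+0.88)/2 = 0.44, v̄ = (0.00+0.47)/2 = 0.235 → q = 1.1×0.44×0.235 = 0.1137 m³/s
Panel 2-3: Δb = 0.37 m, d̄ = (0.88+1.21)/2 = 1.045, v̄ = (0.47+0.52)/2 = 0.495 → q = 0.37×1.045×0.495 = 0.1914 m³/s
Panel 3-4: Δb = 0.69 m, d̄ = (1.21+1.26)/2 = 1.235, v̄ = (0.52+0.43)/2 = 0.475 → q = 0.69×1.235×0.475 = 0.4048 m³/s
Panel 4-5: Δb = 1.37 m, d̄ = (1.26+1.30)/2 = 1.28, v̄ = (0.43+0.58)/2 = 0.505 → q = 1.37×1.28×0.505 = 0.8856 m³/s
Panel 5-6: Δb = 1.98 m, d̄ = (1.30+0.73)/2 = 1.015, v̄ = (0.58+0.36)/2 = 0.47 → q = 1.98×1.015×0.47 = 0.9446 m³/s
Panel 6-7: Δb = 0.36 m, d̄ = (0.73+0.00)/2 = 0.365, v̄ = (0.36+0.00)/2 = 0.18 → q = 0.36×0.365×0.18 = 0.02365 m³/s
Q = Σ q = 2.564 m³/s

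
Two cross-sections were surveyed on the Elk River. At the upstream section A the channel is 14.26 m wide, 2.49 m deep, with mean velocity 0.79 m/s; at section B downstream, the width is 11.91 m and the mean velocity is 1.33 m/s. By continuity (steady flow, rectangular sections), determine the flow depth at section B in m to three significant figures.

1.77 m

Q = A₁V₁ = (14.26×2.49) × 0.79 = 28.05 m³/s
d₂ = Q/(b₂ V₂) = 28.05/(11.91×1.33) = 1.771 m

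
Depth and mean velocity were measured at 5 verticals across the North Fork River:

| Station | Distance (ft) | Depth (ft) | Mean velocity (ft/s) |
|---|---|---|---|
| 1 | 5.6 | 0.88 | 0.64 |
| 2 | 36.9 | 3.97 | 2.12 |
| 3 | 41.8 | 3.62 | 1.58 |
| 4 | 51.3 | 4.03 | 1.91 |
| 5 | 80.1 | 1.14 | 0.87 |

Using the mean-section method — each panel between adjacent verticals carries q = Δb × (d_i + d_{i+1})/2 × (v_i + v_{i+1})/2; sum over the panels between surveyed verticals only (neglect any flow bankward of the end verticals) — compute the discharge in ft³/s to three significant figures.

306 ft³/s

Panel 1-2: Δb = 31.3 ft, d̄ = (0.88+3.97)/2 = 2.425, v̄ = (0.64+2.12)/2 = 1.38 → q = 31.3×2.425×1.38 = 104.7 ft³/s
Panel 2-3: Δb = 4.9 ft, d̄ = (3.97+3.62)/2 = 3.795, v̄ = (2.12+1.58)/2 = 1.85 → q = 4.9×3.795×1.85 = 34.40 ft³/s
Panel 3-4: Δb = 9.5 ft, d̄ = (3.62+4.03)/2 = 3.825, v̄ = (1.58+1.91)/2 = 1.745 → q = 9.5×3.825×1.745 = 63.41 ft³/s
Panel 4-5: Δb = 28.8 ft, d̄ = (4.03+1.14)/2 = 2.585, v̄ = (1.91+0.87)/2 = 1.39 → q = 28.8×2.585×1.39 = 103.5 ft³/s
Q = Σ q = 306.0 ft³/s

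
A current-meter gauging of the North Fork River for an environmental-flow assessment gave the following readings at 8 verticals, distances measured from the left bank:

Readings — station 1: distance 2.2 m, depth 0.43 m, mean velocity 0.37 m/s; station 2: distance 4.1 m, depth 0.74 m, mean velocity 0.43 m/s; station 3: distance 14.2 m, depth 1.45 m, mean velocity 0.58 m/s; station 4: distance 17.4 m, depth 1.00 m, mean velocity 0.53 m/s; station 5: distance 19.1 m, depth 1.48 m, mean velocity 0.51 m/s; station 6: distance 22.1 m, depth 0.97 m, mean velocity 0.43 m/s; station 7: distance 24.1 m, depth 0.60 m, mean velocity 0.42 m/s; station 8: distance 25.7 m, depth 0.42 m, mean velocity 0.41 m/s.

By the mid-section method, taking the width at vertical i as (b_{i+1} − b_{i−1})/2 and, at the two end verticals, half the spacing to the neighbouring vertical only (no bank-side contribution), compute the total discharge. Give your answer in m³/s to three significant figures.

12.4 m³/s

w_1 = (4.1 − 2.2)/2 = 0.95 m; q_1 = 0.37 × 0.43 × 0.95 = 0.1511 m³/s
w_2 = (14.2 − 2.2)/2 = 6 m; q_2 = 0.43 × 0.74 × 6 = 1.909 m³/s
w_3 = (17.4 − 4.1)/2 = 6.65 m; q_3 = 0.58 × 1.45 × 6.65 = 5.593 m³/s
w_4 = (19.1 − 14.2)/2 = 2.45 m; q_4 = 0.53 × 1.00 × 2.45 = 1.299 m³/s
w_5 = (22.1 − 17.4)/2 = 2.35 m; q_5 = 0.51 × 1.48 × 2.35 = 1.774 m³/s
w_6 = (24.1 − 19.1)/2 = 2.5 m; q_6 = 0.43 × 0.97 × 2.5 = 1.043 m³/s
w_7 = (25.7 − 22.1)/2 = 1.8 m; q_7 = 0.42 × 0.60 × 1.8 = 0.4536 m³/s
w_8 = (25.7 − 24.1)/2 = 0.8 m; q_8 = 0.41 × 0.42 × 0.8 = 0.1378 m³/s
Q = Σ qᵢ = 12.36 m³/s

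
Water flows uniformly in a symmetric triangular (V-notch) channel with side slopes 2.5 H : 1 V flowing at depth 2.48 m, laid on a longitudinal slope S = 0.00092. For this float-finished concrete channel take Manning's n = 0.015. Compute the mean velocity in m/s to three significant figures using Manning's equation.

A = z·y² = 2.5×2.48² = 15.38 m²
P = 2y√(1+z²) = 2×2.48×√(1+2.5²) = 13.36 m
R = A/P = 15.38/13.36 = 1.151 m
Q = (1/n)·A·R^(2/3)·S^(1/2) = (1/0.015) × 15.38 × 1.151^(2/3) × 0.00092^(1/2) = 34.15 m³/s
V = Q/A = 34.15/15.38 = 2.221 m/s

2.22 m/s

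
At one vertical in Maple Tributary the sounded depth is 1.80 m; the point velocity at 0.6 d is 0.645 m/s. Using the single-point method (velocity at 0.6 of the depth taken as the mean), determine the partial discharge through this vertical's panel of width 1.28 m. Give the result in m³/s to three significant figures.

1.49 m³/s

v̄ = v₀.₆ = 0.645 m/s
q = v̄ × d × w = 0.6450 × 1.80 × 1.28 = 1.486 m³/s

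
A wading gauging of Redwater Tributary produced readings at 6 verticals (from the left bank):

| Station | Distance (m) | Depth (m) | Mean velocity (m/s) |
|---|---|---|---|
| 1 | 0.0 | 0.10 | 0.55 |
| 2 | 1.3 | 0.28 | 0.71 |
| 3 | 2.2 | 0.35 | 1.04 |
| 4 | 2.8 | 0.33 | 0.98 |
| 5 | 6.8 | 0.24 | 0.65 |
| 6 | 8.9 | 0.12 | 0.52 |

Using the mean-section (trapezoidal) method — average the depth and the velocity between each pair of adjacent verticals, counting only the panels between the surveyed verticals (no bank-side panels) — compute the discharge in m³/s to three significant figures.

1.76 m³/s

Panel 1-2: Δb = 1.3 m, d̄ = (0.10+0.28)/2 = 0.19, v̄ = (0.55+0.71)/2 = 0.63 → q = 1.3×0.19×0.63 = 0.1556 m³/s
Panel 2-3: Δb = 0.9 m, d̄ = (0.28+0.35)/2 = 0.315, v̄ = (0.71+1.04)/2 = 0.875 → q = 0.9×0.315×0.875 = 0.2481 m³/s
Panel 3-4: Δb = 0.6 m, d̄ = (0.35+0.33)/2 = 0.34, v̄ = (1.04+0.98)/2 = 1.01 → q = 0.6×0.34×1.01 = 0.2060 m³/s
Panel 4-5: Δb = 4 m, d̄ = (0.33+0.24)/2 = 0.285, v̄ = (0.98+0.65)/2 = 0.815 → q = 4×0.285×0.815 = 0.9291 m³/s
Panel 5-6: Δb = 2.1 m, d̄ = (0.24+0.12)/2 = 0.18, v̄ = (0.65+0.52)/2 = 0.585 → q = 2.1×0.18×0.585 = 0.2211 m³/s
Q = Σ q = 1.760 m³/s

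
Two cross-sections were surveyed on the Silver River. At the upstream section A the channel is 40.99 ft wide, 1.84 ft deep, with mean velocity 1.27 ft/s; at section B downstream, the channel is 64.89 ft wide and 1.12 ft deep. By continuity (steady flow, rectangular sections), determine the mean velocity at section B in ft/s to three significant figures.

Q = A₁V₁ = (40.99×1.84) × 1.27 = 95.79 ft³/s
A₂ = 64.89 × 1.12 = 72.68 ft²
V₂ = Q/A₂ = 95.79/72.68 = 1.318 ft/s

1.32 ft/s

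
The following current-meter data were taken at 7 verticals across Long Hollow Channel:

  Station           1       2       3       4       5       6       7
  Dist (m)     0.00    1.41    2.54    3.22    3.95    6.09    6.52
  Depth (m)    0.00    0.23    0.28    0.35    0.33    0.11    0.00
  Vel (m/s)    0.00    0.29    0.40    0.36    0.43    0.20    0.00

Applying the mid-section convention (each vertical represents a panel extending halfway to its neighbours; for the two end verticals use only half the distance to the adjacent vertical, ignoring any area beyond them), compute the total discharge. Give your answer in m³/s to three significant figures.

0.507 m³/s

w_2 = (2.54 − 0.00)/2 = 1.27 m; q_2 = 0.29 × 0.23 × 1.27 = 0.08471 m³/s
w_3 = (3.22 − 1.41)/2 = 0.905 m; q_3 = 0.40 × 0.28 × 0.905 = 0.1014 m³/s
w_4 = (3.95 − 2.54)/2 = 0.705 m; q_4 = 0.36 × 0.35 × 0.705 = 0.08883 m³/s
w_5 = (6.09 − 3.22)/2 = 1.435 m; q_5 = 0.43 × 0.33 × 1.435 = 0.2036 m³/s
w_6 = (6.52 − 3.95)/2 = 1.285 m; q_6 = 0.20 × 0.11 × 1.285 = 0.02827 m³/s
Stations 1, 7 contribute zero (depth or velocity is 0).
Q = Σ qᵢ = 0.5068 m³/s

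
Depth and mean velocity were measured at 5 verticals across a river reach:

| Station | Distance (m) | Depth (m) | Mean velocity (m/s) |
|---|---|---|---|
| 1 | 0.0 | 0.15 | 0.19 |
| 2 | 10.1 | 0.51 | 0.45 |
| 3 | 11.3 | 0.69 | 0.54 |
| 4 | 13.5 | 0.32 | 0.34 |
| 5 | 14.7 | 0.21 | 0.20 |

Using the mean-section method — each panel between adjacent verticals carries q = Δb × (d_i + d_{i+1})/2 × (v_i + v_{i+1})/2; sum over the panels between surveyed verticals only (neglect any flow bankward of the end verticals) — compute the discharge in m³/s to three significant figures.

2.00 m³/s

Panel 1-2: Δb = 10.1 m, d̄ = (0.15+0.51)/2 = 0.33, v̄ = (0.19+0.45)/2 = 0.32 → q = 10.1×0.33×0.32 = 1.067 m³/s
Panel 2-3: Δb = 1.2 m, d̄ = (0.51+0.69)/2 = 0.6, v̄ = (0.45+0.54)/2 = 0.495 → q = 1.2×0.6×0.495 = 0.3564 m³/s
Panel 3-4: Δb = 2.2 m, d̄ = (0.69+0.32)/2 = 0.505, v̄ = (0.54+0.34)/2 = 0.44 → q = 2.2×0.505×0.44 = 0.4888 m³/s
Panel 4-5: Δb = 1.2 m, d̄ = (0.32+0.21)/2 = 0.265, v̄ = (0.34+0.20)/2 = 0.27 → q = 1.2×0.265×0.27 = 0.08586 m³/s
Q = Σ q = 1.998 m³/s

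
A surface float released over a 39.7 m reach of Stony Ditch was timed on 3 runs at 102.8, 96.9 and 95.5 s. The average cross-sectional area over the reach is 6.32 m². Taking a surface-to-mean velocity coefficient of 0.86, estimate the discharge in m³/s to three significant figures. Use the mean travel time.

2.19 m³/s

t̄ = (102.8 + 96.9 + 95.5) / 3 = 98.4 s
v_surface = L / t̄ = 39.7 / 98.4 = 0.4035 m/s
v_mean = 0.86 × 0.4035 = 0.3470 m/s
Q = A × v_mean = 6.32 × 0.3470 = 2.193 m³/s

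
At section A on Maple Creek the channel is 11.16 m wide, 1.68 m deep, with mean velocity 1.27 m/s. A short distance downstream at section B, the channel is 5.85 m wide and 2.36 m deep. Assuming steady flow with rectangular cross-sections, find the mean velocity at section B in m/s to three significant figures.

Q = A₁V₁ = (11.16×1.68) × 1.27 = 23.81 m³/s
A₂ = 5.85 × 2.36 = 13.81 m²
V₂ = Q/A₂ = 23.81/13.81 = 1.725 m/s

1.72 m/s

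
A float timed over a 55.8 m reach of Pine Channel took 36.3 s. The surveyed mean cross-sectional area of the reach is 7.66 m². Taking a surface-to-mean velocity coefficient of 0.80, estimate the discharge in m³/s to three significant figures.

v_surface = L / t̄ = 55.8 / 36.3 = 1.537 m/s
v_mean = 0.80 × 1.537 = 1.230 m/s
Q = A × v_mean = 7.66 × 1.230 = 9.420 m³/s

9.42 m³/s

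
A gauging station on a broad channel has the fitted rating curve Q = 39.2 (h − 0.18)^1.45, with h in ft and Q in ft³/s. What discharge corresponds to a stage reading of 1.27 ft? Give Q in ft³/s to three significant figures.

44.4 ft³/s

Q = 39.2 × (1.27 − 0.18)^1.45 = 39.2 × 1.09^1.45 = 44.42 ft³/s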